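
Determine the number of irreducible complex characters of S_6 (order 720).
11

Reasoning: The number of irreducible complex representations of a finite group equals its number of conjugacy classes. Conjugacy classes in S_6 correspond to cycle types, i.e. partitions of 6; there are p(6) = 11 of them, so S_6 (order 720) has exactly 11 irreducible complex representations.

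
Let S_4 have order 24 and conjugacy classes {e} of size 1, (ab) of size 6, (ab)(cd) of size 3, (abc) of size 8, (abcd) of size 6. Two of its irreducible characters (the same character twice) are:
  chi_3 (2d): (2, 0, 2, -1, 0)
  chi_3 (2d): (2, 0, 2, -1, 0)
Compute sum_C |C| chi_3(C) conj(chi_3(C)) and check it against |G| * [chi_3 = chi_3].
Sum = 24 = |G| = 24; so <chi_3, chi_3> = 1 (norm-1 confirms irreducibility).

Details: Compute term by term over conjugacy classes (|C| * chi_3(C) * conj(chi_3(C))):
  1*(2)*conj(2) + 6*(0)*conj(0) + 3*(2)*conj(2) + 8*(-1)*conj(-1) + 6*(0)*conj(0)
  = (4) + (0) + (12) + (8) + (0)
  = 24.
Dividing by |G| = 24 gives 24/24 = 1, matching the row-orthogonality relation <chi_3, chi_3> = [chi_3 = chi_3].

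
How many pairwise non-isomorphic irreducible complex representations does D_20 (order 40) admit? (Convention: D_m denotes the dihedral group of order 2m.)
13

Details: The number of irreducible complex representations of a finite group equals its number of conjugacy classes. D_20 has 13 conjugacy classes (n/2 + 3 for n even), so D_20 (order 40) has exactly 13 irreducible complex representations.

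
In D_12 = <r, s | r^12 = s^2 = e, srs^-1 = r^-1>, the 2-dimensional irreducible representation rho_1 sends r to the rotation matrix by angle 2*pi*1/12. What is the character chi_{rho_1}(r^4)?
chi_{rho_1}(r^4) = 2*cos(2*pi*1*4/12) = -1

Derivation: rho_1(r^4) is rotation by angle 2*pi*1*4/12, whose trace is 2*cos(2*pi*1*4/12) = -1.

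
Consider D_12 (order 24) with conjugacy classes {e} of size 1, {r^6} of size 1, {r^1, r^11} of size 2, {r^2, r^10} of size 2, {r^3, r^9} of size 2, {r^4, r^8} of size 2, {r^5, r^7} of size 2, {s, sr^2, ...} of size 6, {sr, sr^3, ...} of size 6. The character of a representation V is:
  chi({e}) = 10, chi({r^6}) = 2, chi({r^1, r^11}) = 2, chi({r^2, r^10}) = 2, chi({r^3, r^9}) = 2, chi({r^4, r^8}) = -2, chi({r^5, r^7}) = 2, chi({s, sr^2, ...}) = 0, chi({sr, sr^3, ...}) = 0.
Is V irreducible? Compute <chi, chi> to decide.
Not irreducible (reducible): <chi, chi> = 6 > 1.

Why: <chi, chi> = (1/|G|) sum_C |C| * |chi(C)|^2 = (1/24)[1*|10|^2 + 1*|2|^2 + 2*|2|^2 + 2*|2|^2 + 2*|2|^2 + 2*|-2|^2 + 2*|2|^2 + 6*|0|^2 + 6*|0|^2]
  = (1/24)[(100) + (4) + (8) + (8) + (8) + (8) + (8) + (0) + (0)] = 144/24 = 6.
A character is irreducible iff <chi, chi> = 1, so this representation is reducible.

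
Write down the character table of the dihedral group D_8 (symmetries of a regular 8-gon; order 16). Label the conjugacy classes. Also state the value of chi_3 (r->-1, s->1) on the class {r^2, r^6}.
Conjugacy classes: {e} of size 1, {r^4} of size 1, {r^1, r^7} of size 2, {r^2, r^6} of size 2, {r^3, r^5} of size 2, {s, sr^2, ...} of size 4, {sr, sr^3, ...} of size 4.
Character table:
  irrep \ class              {e} (size 1)  {r^4} (size 1)  {r^1, r^7} (size 2)  {r^2, r^6} (size 2)  {r^3, r^5} (size 2)  {s, sr^2, ...} (size 4)  {sr, sr^3, ...} (size 4)
  chi_1 (triv)               1             1               1                    1                    1                    1                        1                       
  chi_2 (sign: r->1, s->-1)  1             1               1                    1                    1                    -1                       -1                      
  chi_3 (r->-1, s->1)        1             1               -1                   1                    -1                   1                        -1                      
  chi_4 (r->-1, s->-1)       1             1               -1                   1                    -1                   -1                       1                       
  chi_5 (2d, j=1)            2             -2              sqrt(2)              0                    -sqrt(2)             0                        0                       
  chi_6 (2d, j=2)            2             2               0                    -2                   0                    0                        0                       
  chi_7 (2d, j=3)            2             -2              -sqrt(2)             0                    sqrt(2)              0                        0                       

Spot check: chi_3 (r->-1, s->1) on {r^2, r^6} = 1.

Solution. D_8 has order 2*8 = 16 with 7 conjugacy classes, hence 7 irreducibles. Sum of squared dims 1 + 1 + 1 + 1 + 4 + 4 + 4 = 16 = |G|. Linear characters come from the abelianisation; the 2-dimensional irreps have character r^k -> 2*cos(2*pi*j*k/8), reflections -> 0.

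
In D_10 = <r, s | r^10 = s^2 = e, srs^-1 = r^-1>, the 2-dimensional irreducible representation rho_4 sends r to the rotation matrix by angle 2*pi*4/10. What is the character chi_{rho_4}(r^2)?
chi_{rho_4}(r^2) = 2*cos(2*pi*4*2/10) = -1/2 + sqrt(5)/2

Argument: rho_4(r^2) is rotation by angle 2*pi*4*2/10, whose trace is 2*cos(2*pi*4*2/10) = -1/2 + sqrt(5)/2.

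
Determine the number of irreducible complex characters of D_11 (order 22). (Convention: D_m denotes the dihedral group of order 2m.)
7

Working: The number of irreducible complex representations of a finite group equals its number of conjugacy classes. D_11 has 7 conjugacy classes ((n+3)/2 for n odd), so D_11 (order 22) has exactly 7 irreducible complex representations.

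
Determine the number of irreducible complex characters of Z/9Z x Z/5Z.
45

Derivation: The number of irreducible complex representations of a finite group equals its number of conjugacy classes. Z/9Z x Z/5Z is abelian of order 45, so every element is its own conjugacy class: 45 classes, so Z/9Z x Z/5Z (order 45) has exactly 45 irreducible complex representations.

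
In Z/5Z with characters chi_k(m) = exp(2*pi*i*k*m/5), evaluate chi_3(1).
chi_3(1) = zeta_5^3 = exp(-4*I*pi/5)

Derivation: chi_3(1) = zeta_5^(3*1) = zeta_5^3. Since zeta_5^5 = 1, this equals zeta_5^3 = exp(2*pi*i*3/5) = exp(-4*I*pi/5).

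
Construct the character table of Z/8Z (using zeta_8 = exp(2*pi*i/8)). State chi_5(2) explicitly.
Character table of Z/8Z (irreps indexed chi_0,...,chi_7 with chi_k(m) = zeta_8^(k*m), zeta_8 = exp(2*pi*i/8)):
  irrep \ class  {0} (size 1)  {1} (size 1)    {2} (size 1)  {3} (size 1)    {4} (size 1)  {5} (size 1)    {6} (size 1)  {7} (size 1)  
  chi_0          1             1               1             1               1             1               1             1             
  chi_1          1             exp(I*pi/4)     I             exp(3*I*pi/4)   -1            exp(-3*I*pi/4)  -I            exp(-I*pi/4)  
  chi_2          1             I               -1            -I              1             I               -1            -I            
  chi_3          1             exp(3*I*pi/4)   -I            exp(I*pi/4)     -1            exp(-I*pi/4)    I             exp(-3*I*pi/4)
  chi_4          1             -1              1             -1              1             -1              1             -1            
  chi_5          1             exp(-3*I*pi/4)  I             exp(-I*pi/4)    -1            exp(I*pi/4)     -I            exp(3*I*pi/4) 
  chi_6          1             -I              -1            I               1             -I              -1            I             
  chi_7          1             exp(-I*pi/4)    -I            exp(-3*I*pi/4)  -1            exp(3*I*pi/4)   I             exp(I*pi/4)   

Spot check: chi_5(2) = zeta_8^(5*2) = zeta_8^10 = I.

Justification: Z/8Z is abelian, so all 8 irreducible complex representations are 1-dimensional. They are given by chi_k(m) = zeta_8^(k*m) for k = 0,...,7. Row orthogonality: sum_m chi_k(m) conj(chi_l(m)) = 8 * [k = l].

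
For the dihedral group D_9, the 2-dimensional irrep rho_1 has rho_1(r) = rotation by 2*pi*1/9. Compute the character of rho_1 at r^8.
chi_{rho_1}(r^8) = 2*cos(2*pi*1*8/9) = 2*cos(2*pi/9)

Reasoning: rho_1(r^8) is rotation by angle 2*pi*1*8/9, whose trace is 2*cos(2*pi*1*8/9) = 2*cos(2*pi/9).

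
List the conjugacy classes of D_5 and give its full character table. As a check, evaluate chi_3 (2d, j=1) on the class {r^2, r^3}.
Conjugacy classes: {e} of size 1, {r^1, r^4} of size 2, {r^2, r^3} of size 2, {s, sr, ..., sr^4} of size 5.
Character table:
  irrep \ class              {e} (size 1)  {r^1, r^4} (size 2)  {r^2, r^3} (size 2)  {s, sr, ..., sr^4} (size 5)
  chi_1 (triv)               1             1                    1                    1                          
  chi_2 (sign: r->1, s->-1)  1             1                    1                    -1                         
  chi_3 (2d, j=1)            2             -1/2 + sqrt(5)/2     -sqrt(5)/2 - 1/2     0                          
  chi_4 (2d, j=2)            2             -sqrt(5)/2 - 1/2     -1/2 + sqrt(5)/2     0                          

Spot check: chi_3 (2d, j=1) on {r^2, r^3} = -sqrt(5)/2 - 1/2.

Why: D_5 has order 2*5 = 10 with 4 conjugacy classes, hence 4 irreducibles. Sum of squared dims 1 + 1 + 4 + 4 = 10 = |G|. Linear characters come from the abelianisation; the 2-dimensional irreps have character r^k -> 2*cos(2*pi*j*k/5), reflections -> 0.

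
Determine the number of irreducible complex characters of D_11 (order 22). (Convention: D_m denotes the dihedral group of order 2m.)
7

Details: The number of irreducible complex representations of a finite group equals its number of conjugacy classes. D_11 has 7 conjugacy classes ((n+3)/2 for n odd), so D_11 (order 22) has exactly 7 irreducible complex representations.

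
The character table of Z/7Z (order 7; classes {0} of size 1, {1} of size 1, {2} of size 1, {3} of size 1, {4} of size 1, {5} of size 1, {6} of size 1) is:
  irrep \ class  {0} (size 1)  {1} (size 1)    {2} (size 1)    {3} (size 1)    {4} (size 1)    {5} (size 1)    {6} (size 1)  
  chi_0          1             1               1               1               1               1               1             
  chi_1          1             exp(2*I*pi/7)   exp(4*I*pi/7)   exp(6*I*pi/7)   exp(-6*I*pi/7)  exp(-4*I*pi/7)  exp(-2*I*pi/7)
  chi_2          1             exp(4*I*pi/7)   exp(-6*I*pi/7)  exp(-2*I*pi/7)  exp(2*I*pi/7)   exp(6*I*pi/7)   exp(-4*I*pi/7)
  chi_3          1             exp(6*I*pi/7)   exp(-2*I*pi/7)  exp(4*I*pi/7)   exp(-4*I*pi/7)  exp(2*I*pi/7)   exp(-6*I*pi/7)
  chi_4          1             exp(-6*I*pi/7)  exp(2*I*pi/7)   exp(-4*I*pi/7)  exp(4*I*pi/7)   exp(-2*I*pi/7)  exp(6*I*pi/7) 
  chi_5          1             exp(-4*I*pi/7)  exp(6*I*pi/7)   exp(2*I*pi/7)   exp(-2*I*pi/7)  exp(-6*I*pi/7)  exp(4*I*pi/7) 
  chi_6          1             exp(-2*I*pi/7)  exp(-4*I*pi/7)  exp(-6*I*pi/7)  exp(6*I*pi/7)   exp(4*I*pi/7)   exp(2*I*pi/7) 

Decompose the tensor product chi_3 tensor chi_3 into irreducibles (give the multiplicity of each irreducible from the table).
chi_3 tensor chi_3 = chi_6 (all other irreducibles have multiplicity 0).

Working: The character of a tensor product is the pointwise product (chi_3 * chi_3)(C) = chi_3(C) * chi_3(C):
  {0}: (1)*(1), {1}: (exp(6*I*pi/7))*(exp(6*I*pi/7)), {2}: (exp(-2*I*pi/7))*(exp(-2*I*pi/7)), {3}: (exp(4*I*pi/7))*(exp(4*I*pi/7)), {4}: (exp(-4*I*pi/7))*(exp(-4*I*pi/7)), {5}: (exp(2*I*pi/7))*(exp(2*I*pi/7)), {6}: (exp(-6*I*pi/7))*(exp(-6*I*pi/7))
so (chi_3 * chi_3) takes values
  {0} -> 1, {1} -> exp(-2*I*pi/7), {2} -> exp(-4*I*pi/7), {3} -> exp(-6*I*pi/7), {4} -> exp(6*I*pi/7), {5} -> exp(4*I*pi/7), {6} -> exp(2*I*pi/7).
Now take the inner product of this character with each irreducible chi from the table, <chi_3*chi_3, chi> = (1/7) sum_C |C| (chi_3*chi_3)(C) conj(chi(C)):
  <chi_3*chi_3, chi_0> = (1/7)[1*(1)*conj(1) + 1*(exp(-2*I*pi/7))*conj(1) + 1*(exp(-4*I*pi/7))*conj(1) + 1*(exp(-6*I*pi/7))*conj(1) + 1*(exp(6*I*pi/7))*conj(1) + 1*(exp(4*I*pi/7))*conj(1) + 1*(exp(2*I*pi/7))*conj(1)]
      = (1/7)[(1) + (exp(-2*I*pi/7)) + (exp(-4*I*pi/7)) + (exp(-6*I*pi/7)) + (exp(6*I*pi/7)) + (exp(4*I*pi/7)) + (exp(2*I*pi/7))] = 0/7 = 0
  <chi_3*chi_3, chi_1> = (1/7)[1*(1)*conj(1) + 1*(exp(-2*I*pi/7))*conj(exp(2*I*pi/7)) + 1*(exp(-4*I*pi/7))*conj(exp(4*I*pi/7)) + 1*(exp(-6*I*pi/7))*conj(exp(6*I*pi/7)) + 1*(exp(6*I*pi/7))*conj(exp(-6*I*pi/7)) + 1*(exp(4*I*pi/7))*conj(exp(-4*I*pi/7)) + 1*(exp(2*I*pi/7))*conj(exp(-2*I*pi/7))]
      = (1/7)[(1) + (exp(-4*I*pi/7)) + (exp(6*I*pi/7)) + (exp(2*I*pi/7)) + (exp(-2*I*pi/7)) + (exp(-6*I*pi/7)) + (exp(4*I*pi/7))] = 0/7 = 0
  <chi_3*chi_3, chi_2> = (1/7)[1*(1)*conj(1) + 1*(exp(-2*I*pi/7))*conj(exp(4*I*pi/7)) + 1*(exp(-4*I*pi/7))*conj(exp(-6*I*pi/7)) + 1*(exp(-6*I*pi/7))*conj(exp(-2*I*pi/7)) + 1*(exp(6*I*pi/7))*conj(exp(2*I*pi/7)) + 1*(exp(4*I*pi/7))*conj(exp(6*I*pi/7)) + 1*(exp(2*I*pi/7))*conj(exp(-4*I*pi/7))]
      = (1/7)[(1) + (exp(-6*I*pi/7)) + (exp(2*I*pi/7)) + (exp(-4*I*pi/7)) + (exp(4*I*pi/7)) + (exp(-2*I*pi/7)) + (exp(6*I*pi/7))] = 0/7 = 0
  <chi_3*chi_3, chi_3> = (1/7)[1*(1)*conj(1) + 1*(exp(-2*I*pi/7))*conj(exp(6*I*pi/7)) + 1*(exp(-4*I*pi/7))*conj(exp(-2*I*pi/7)) + 1*(exp(-6*I*pi/7))*conj(exp(4*I*pi/7)) + 1*(exp(6*I*pi/7))*conj(exp(-4*I*pi/7)) + 1*(exp(4*I*pi/7))*conj(exp(2*I*pi/7)) + 1*(exp(2*I*pi/7))*conj(exp(-6*I*pi/7))]
      = (1/7)[(1) + (exp(6*I*pi/7)) + (exp(-2*I*pi/7)) + (exp(4*I*pi/7)) + (exp(-4*I*pi/7)) + (exp(2*I*pi/7)) + (exp(-6*I*pi/7))] = 0/7 = 0
  <chi_3*chi_3, chi_4> = (1/7)[1*(1)*conj(1) + 1*(exp(-2*I*pi/7))*conj(exp(-6*I*pi/7)) + 1*(exp(-4*I*pi/7))*conj(exp(2*I*pi/7)) + 1*(exp(-6*I*pi/7))*conj(exp(-4*I*pi/7)) + 1*(exp(6*I*pi/7))*conj(exp(4*I*pi/7)) + 1*(exp(4*I*pi/7))*conj(exp(-2*I*pi/7)) + 1*(exp(2*I*pi/7))*conj(exp(6*I*pi/7))]
      = (1/7)[(1) + (exp(4*I*pi/7)) + (exp(-6*I*pi/7)) + (exp(-2*I*pi/7)) + (exp(2*I*pi/7)) + (exp(6*I*pi/7)) + (exp(-4*I*pi/7))] = 0/7 = 0
  <chi_3*chi_3, chi_5> = (1/7)[1*(1)*conj(1) + 1*(exp(-2*I*pi/7))*conj(exp(-4*I*pi/7)) + 1*(exp(-4*I*pi/7))*conj(exp(6*I*pi/7)) + 1*(exp(-6*I*pi/7))*conj(exp(2*I*pi/7)) + 1*(exp(6*I*pi/7))*conj(exp(-2*I*pi/7)) + 1*(exp(4*I*pi/7))*conj(exp(-6*I*pi/7)) + 1*(exp(2*I*pi/7))*conj(exp(4*I*pi/7))]
      = (1/7)[(1) + (exp(2*I*pi/7)) + (exp(4*I*pi/7)) + (exp(6*I*pi/7)) + (exp(-6*I*pi/7)) + (exp(-4*I*pi/7)) + (exp(-2*I*pi/7))] = 0/7 = 0
  <chi_3*chi_3, chi_6> = (1/7)[1*(1)*conj(1) + 1*(exp(-2*I*pi/7))*conj(exp(-2*I*pi/7)) + 1*(exp(-4*I*pi/7))*conj(exp(-4*I*pi/7)) + 1*(exp(-6*I*pi/7))*conj(exp(-6*I*pi/7)) + 1*(exp(6*I*pi/7))*conj(exp(6*I*pi/7)) + 1*(exp(4*I*pi/7))*conj(exp(4*I*pi/7)) + 1*(exp(2*I*pi/7))*conj(exp(2*I*pi/7))]
      = (1/7)[(1) + (1) + (1) + (1) + (1) + (1) + (1)] = 7/7 = 1
(Exp terms are combined using exp(i*s)*conj(exp(i*t)) = exp(i*(s-t)), and sums of them are collapsed using the identity that for every m > 1 the m distinct m-th roots of unity sum to 0, e.g. 1 + exp(2*I*pi/3) + exp(-2*I*pi/3) = 0.)
Hence the multiplicities are chi_6: 1. Dimension check: dim(chi_3)*dim(chi_3) = 1*1 = 1 and sum (mult * dim) = 1*1 = 1.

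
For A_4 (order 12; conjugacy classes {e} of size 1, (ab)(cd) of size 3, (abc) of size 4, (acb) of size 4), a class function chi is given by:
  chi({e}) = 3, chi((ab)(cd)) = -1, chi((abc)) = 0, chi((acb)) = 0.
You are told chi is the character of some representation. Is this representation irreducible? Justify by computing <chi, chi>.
Irreducible: <chi, chi> = 1.

Explanation: <chi, chi> = (1/|G|) sum_C |C| * |chi(C)|^2 = (1/12)[1*|3|^2 + 3*|-1|^2 + 4*|0|^2 + 4*|0|^2]
  = (1/12)[(9) + (3) + (0) + (0)] = 12/12 = 1.
(Exp terms are combined using exp(i*s)*conj(exp(i*t)) = exp(i*(s-t)), and sums of them are collapsed using the identity that for every m > 1 the m distinct m-th roots of unity sum to 0, e.g. 1 + exp(2*I*pi/3) + exp(-2*I*pi/3) = 0.)
A character is irreducible iff <chi, chi> = 1, so this representation is irreducible.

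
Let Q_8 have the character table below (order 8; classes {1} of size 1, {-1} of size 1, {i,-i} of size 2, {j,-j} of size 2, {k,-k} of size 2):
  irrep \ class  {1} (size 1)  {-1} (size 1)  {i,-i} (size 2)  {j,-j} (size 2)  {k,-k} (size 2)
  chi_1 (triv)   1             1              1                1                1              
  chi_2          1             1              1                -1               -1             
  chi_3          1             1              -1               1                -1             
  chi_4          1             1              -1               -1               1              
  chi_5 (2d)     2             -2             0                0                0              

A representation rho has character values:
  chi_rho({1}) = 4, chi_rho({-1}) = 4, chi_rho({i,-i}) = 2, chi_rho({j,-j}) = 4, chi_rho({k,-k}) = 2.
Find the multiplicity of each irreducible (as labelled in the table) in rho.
Multiplicities: chi_1: 3, chi_2: 0, chi_3: 1, chi_4: 0, chi_5: 0.

Why: Use <chi_rho, chi> = (1/|G|) sum_C |C| * chi_rho(C) * conj(chi(C)) with |G| = 8 for each irreducible chi in the table:
  <chi_rho, chi_1> = (1/8)[1*(4)*conj(1) + 1*(4)*conj(1) + 2*(2)*conj(1) + 2*(4)*conj(1) + 2*(2)*conj(1)]
      = (1/8)[(4) + (4) + (4) + (8) + (4)] = 24/8 = 3
  <chi_rho, chi_2> = (1/8)[1*(4)*conj(1) + 1*(4)*conj(1) + 2*(2)*conj(1) + 2*(4)*conj(-1) + 2*(2)*conj(-1)]
      = (1/8)[(4) + (4) + (4) + (-8) + (-4)] = 0/8 = 0
  <chi_rho, chi_3> = (1/8)[1*(4)*conj(1) + 1*(4)*conj(1) + 2*(2)*conj(-1) + 2*(4)*conj(1) + 2*(2)*conj(-1)]
      = (1/8)[(4) + (4) + (-4) + (8) + (-4)] = 8/8 = 1
  <chi_rho, chi_4> = (1/8)[1*(4)*conj(1) + 1*(4)*conj(1) + 2*(2)*conj(-1) + 2*(4)*conj(-1) + 2*(2)*conj(1)]
      = (1/8)[(4) + (4) + (-4) + (-8) + (4)] = 0/8 = 0
  <chi_rho, chi_5> = (1/8)[1*(4)*conj(2) + 1*(4)*conj(-2) + 2*(2)*conj(0) + 2*(4)*conj(0) + 2*(2)*conj(0)]
      = (1/8)[(8) + (-8) + (0) + (0) + (0)] = 0/8 = 0
Dimension check: dim(rho) = sum (mult * dim) = 3*1 + 0*1 + 1*1 + 0*1 + 0*2 = 4 = chi_rho(e) = 4.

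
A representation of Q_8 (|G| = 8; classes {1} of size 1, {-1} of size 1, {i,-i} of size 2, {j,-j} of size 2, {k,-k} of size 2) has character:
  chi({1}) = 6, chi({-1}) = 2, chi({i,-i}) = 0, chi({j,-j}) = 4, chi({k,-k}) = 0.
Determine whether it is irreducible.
Not irreducible (reducible): <chi, chi> = 9 > 1.

Details: <chi, chi> = (1/|G|) sum_C |C| * |chi(C)|^2 = (1/8)[1*|6|^2 + 1*|2|^2 + 2*|0|^2 + 2*|4|^2 + 2*|0|^2]
  = (1/8)[(36) + (4) + (0) + (32) + (0)] = 72/8 = 9.
A character is irreducible iff <chi, chi> = 1, so this representation is reducible.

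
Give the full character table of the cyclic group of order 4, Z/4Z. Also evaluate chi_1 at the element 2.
Character table of Z/4Z (irreps indexed chi_0,...,chi_3 with chi_k(m) = zeta_4^(k*m), zeta_4 = exp(2*pi*i/4)):
  irrep \ class  {0} (size 1)  {1} (size 1)  {2} (size 1)  {3} (size 1)
  chi_0          1             1             1             1           
  chi_1          1             I             -1            -I          
  chi_2          1             -1            1             -1          
  chi_3          1             -I            -1            I           

Spot check: chi_1(2) = zeta_4^(1*2) = zeta_4^2 = -1.

Details: Z/4Z is abelian, so all 4 irreducible complex representations are 1-dimensional. They are given by chi_k(m) = zeta_4^(k*m) for k = 0,...,3. Row orthogonality: sum_m chi_k(m) conj(chi_l(m)) = 4 * [k = l].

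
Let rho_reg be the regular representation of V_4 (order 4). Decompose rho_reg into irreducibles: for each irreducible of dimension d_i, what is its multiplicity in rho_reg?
Each irreducible V_i of dimension d_i appears with multiplicity d_i, i.e. rho_reg = (direct sum over all irreducibles V_i) d_i V_i. The irreducible dimensions for V_4 are 1, 1, 1, 1: 4 irreducibles of dimension 1, each with multiplicity 1. Total dimension 4*1*1 = 4 = |G|.

Solution. General theorem: in the regular representation of a finite group G, each irreducible appears with multiplicity equal to its dimension. Check: dim(rho_reg) = sum d_i^2 = 1 + 1 + 1 + 1 = 4 = |G|.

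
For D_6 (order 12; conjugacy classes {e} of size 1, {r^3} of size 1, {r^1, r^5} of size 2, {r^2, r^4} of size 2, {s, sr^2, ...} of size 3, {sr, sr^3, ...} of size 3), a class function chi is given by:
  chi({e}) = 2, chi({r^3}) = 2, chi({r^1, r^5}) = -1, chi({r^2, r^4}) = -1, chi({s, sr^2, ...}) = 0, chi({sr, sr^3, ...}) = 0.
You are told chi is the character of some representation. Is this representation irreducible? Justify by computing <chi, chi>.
Irreducible: <chi, chi> = 1.

Proof sketch: <chi, chi> = (1/|G|) sum_C |C| * |chi(C)|^2 = (1/12)[1*|2|^2 + 1*|2|^2 + 2*|-1|^2 + 2*|-1|^2 + 3*|0|^2 + 3*|0|^2]
  = (1/12)[(4) + (4) + (2) + (2) + (0) + (0)] = 12/12 = 1.
A character is irreducible iff <chi, chi> = 1, so this representation is irreducible.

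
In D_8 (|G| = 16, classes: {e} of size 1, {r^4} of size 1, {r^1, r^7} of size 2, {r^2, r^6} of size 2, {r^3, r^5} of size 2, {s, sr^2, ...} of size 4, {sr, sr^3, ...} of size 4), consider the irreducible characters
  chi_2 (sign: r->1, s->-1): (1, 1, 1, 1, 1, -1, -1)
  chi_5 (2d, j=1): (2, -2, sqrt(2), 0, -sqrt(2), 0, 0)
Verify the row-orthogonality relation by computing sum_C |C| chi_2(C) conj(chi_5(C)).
Sum = 0; so <chi_2, chi_5> = 0 (distinct irreducibles are orthogonal).

Working: Compute term by term over conjugacy classes (|C| * chi_2(C) * conj(chi_5(C))):
  1*(1)*conj(2) + 1*(1)*conj(-2) + 2*(1)*conj(sqrt(2)) + 2*(1)*conj(0) + 2*(1)*conj(-sqrt(2)) + 4*(-1)*conj(0) + 4*(-1)*conj(0)
  = (2) + (-2) + (2*sqrt(2)) + (0) + (-2*sqrt(2)) + (0) + (0)
  = 0.
Dividing by |G| = 16 gives 0/16 = 0, matching the row-orthogonality relation <chi_2, chi_5> = [chi_2 = chi_5].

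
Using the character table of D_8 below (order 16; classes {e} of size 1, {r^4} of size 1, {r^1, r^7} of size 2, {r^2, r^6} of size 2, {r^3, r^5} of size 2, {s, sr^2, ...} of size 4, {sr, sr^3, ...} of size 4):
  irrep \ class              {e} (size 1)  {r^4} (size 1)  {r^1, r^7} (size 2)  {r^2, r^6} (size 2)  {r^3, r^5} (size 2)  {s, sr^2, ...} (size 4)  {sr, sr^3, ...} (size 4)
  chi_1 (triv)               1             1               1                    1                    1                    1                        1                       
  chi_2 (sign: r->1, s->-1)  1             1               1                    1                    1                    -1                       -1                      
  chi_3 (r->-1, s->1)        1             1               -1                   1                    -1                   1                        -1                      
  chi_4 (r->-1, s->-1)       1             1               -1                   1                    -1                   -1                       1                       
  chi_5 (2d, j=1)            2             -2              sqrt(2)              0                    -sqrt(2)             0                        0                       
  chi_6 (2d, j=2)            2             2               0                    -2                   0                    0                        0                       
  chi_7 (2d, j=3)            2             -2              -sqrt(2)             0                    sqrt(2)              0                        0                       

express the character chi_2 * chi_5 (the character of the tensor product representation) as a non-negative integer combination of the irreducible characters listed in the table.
chi_2 tensor chi_5 = chi_5 (all other irreducibles have multiplicity 0).

Working: The character of a tensor product is the pointwise product (chi_2 * chi_5)(C) = chi_2(C) * chi_5(C):
  {e}: (1)*(2), {r^4}: (1)*(-2), {r^1, r^7}: (1)*(sqrt(2)), {r^2, r^6}: (1)*(0), {r^3, r^5}: (1)*(-sqrt(2)), {s, sr^2, ...}: (-1)*(0), {sr, sr^3, ...}: (-1)*(0)
so (chi_2 * chi_5) takes values
  {e} -> 2, {r^4} -> -2, {r^1, r^7} -> sqrt(2), {r^2, r^6} -> 0, {r^3, r^5} -> -sqrt(2), {s, sr^2, ...} -> 0, {sr, sr^3, ...} -> 0.
Now take the inner product of this character with each irreducible chi from the table, <chi_2*chi_5, chi> = (1/16) sum_C |C| (chi_2*chi_5)(C) conj(chi(C)):
  <chi_2*chi_5, chi_1> = (1/16)[1*(2)*conj(1) + 1*(-2)*conj(1) + 2*(sqrt(2))*conj(1) + 2*(0)*conj(1) + 2*(-sqrt(2))*conj(1) + 4*(0)*conj(1) + 4*(0)*conj(1)]
      = (1/16)[(2) + (-2) + (2*sqrt(2)) + (0) + (-2*sqrt(2)) + (0) + (0)] = 0/16 = 0
  <chi_2*chi_5, chi_2> = (1/16)[1*(2)*conj(1) + 1*(-2)*conj(1) + 2*(sqrt(2))*conj(1) + 2*(0)*conj(1) + 2*(-sqrt(2))*conj(1) + 4*(0)*conj(-1) + 4*(0)*conj(-1)]
      = (1/16)[(2) + (-2) + (2*sqrt(2)) + (0) + (-2*sqrt(2)) + (0) + (0)] = 0/16 = 0
  <chi_2*chi_5, chi_3> = (1/16)[1*(2)*conj(1) + 1*(-2)*conj(1) + 2*(sqrt(2))*conj(-1) + 2*(0)*conj(1) + 2*(-sqrt(2))*conj(-1) + 4*(0)*conj(1) + 4*(0)*conj(-1)]
      = (1/16)[(2) + (-2) + (-2*sqrt(2)) + (0) + (2*sqrt(2)) + (0) + (0)] = 0/16 = 0
  <chi_2*chi_5, chi_4> = (1/16)[1*(2)*conj(1) + 1*(-2)*conj(1) + 2*(sqrt(2))*conj(-1) + 2*(0)*conj(1) + 2*(-sqrt(2))*conj(-1) + 4*(0)*conj(-1) + 4*(0)*conj(1)]
      = (1/16)[(2) + (-2) + (-2*sqrt(2)) + (0) + (2*sqrt(2)) + (0) + (0)] = 0/16 = 0
  <chi_2*chi_5, chi_5> = (1/16)[1*(2)*conj(2) + 1*(-2)*conj(-2) + 2*(sqrt(2))*conj(sqrt(2)) + 2*(0)*conj(0) + 2*(-sqrt(2))*conj(-sqrt(2)) + 4*(0)*conj(0) + 4*(0)*conj(0)]
      = (1/16)[(4) + (4) + (4) + (0) + (4) + (0) + (0)] = 16/16 = 1
  <chi_2*chi_5, chi_6> = (1/16)[1*(2)*conj(2) + 1*(-2)*conj(2) + 2*(sqrt(2))*conj(0) + 2*(0)*conj(-2) + 2*(-sqrt(2))*conj(0) + 4*(0)*conj(0) + 4*(0)*conj(0)]
      = (1/16)[(4) + (-4) + (0) + (0) + (0) + (0) + (0)] = 0/16 = 0
  <chi_2*chi_5, chi_7> = (1/16)[1*(2)*conj(2) + 1*(-2)*conj(-2) + 2*(sqrt(2))*conj(-sqrt(2)) + 2*(0)*conj(0) + 2*(-sqrt(2))*conj(sqrt(2)) + 4*(0)*conj(0) + 4*(0)*conj(0)]
      = (1/16)[(4) + (4) + (-4) + (0) + (-4) + (0) + (0)] = 0/16 = 0
Hence the multiplicities are chi_5: 1. Dimension check: dim(chi_2)*dim(chi_5) = 1*2 = 2 and sum (mult * dim) = 1*2 = 2.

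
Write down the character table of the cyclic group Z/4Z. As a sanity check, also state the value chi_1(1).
Character table of Z/4Z (irreps indexed chi_0,...,chi_3 with chi_k(m) = zeta_4^(k*m), zeta_4 = exp(2*pi*i/4)):
  irrep \ class  {0} (size 1)  {1} (size 1)  {2} (size 1)  {3} (size 1)
  chi_0          1             1             1             1           
  chi_1          1             I             -1            -I          
  chi_2          1             -1            1             -1          
  chi_3          1             -I            -1            I           

Spot check: chi_1(1) = zeta_4^(1*1) = zeta_4^1 = I.

Why: Z/4Z is abelian, so all 4 irreducible complex representations are 1-dimensional. They are given by chi_k(m) = zeta_4^(k*m) for k = 0,...,3. Row orthogonality: sum_m chi_k(m) conj(chi_l(m)) = 4 * [k = l].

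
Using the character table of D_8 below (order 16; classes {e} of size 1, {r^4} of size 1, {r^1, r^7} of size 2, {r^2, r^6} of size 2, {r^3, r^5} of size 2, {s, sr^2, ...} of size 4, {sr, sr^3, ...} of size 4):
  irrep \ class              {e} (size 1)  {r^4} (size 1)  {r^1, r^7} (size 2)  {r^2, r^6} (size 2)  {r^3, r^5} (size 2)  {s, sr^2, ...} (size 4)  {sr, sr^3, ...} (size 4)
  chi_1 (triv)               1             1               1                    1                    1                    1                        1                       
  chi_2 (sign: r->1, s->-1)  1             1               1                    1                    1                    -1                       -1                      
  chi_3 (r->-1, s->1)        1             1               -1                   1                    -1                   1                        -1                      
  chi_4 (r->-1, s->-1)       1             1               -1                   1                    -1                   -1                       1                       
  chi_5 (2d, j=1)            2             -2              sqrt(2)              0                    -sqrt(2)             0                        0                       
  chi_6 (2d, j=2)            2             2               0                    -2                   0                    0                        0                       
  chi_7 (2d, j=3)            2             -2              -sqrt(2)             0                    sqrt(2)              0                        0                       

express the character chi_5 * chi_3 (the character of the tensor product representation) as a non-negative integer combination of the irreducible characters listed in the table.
chi_5 tensor chi_3 = chi_7 (all other irreducibles have multiplicity 0).

The character of a tensor product is the pointwise product (chi_5 * chi_3)(C) = chi_5(C) * chi_3(C):
  {e}: (2)*(1), {r^4}: (-2)*(1), {r^1, r^7}: (sqrt(2))*(-1), {r^2, r^6}: (0)*(1), {r^3, r^5}: (-sqrt(2))*(-1), {s, sr^2, ...}: (0)*(1), {sr, sr^3, ...}: (0)*(-1)
so (chi_5 * chi_3) takes values
  {e} -> 2, {r^4} -> -2, {r^1, r^7} -> -sqrt(2), {r^2, r^6} -> 0, {r^3, r^5} -> sqrt(2), {s, sr^2, ...} -> 0, {sr, sr^3, ...} -> 0.
Now take the inner product of this character with each irreducible chi from the table, <chi_5*chi_3, chi> = (1/16) sum_C |C| (chi_5*chi_3)(C) conj(chi(C)):
  <chi_5*chi_3, chi_1> = (1/16)[1*(2)*conj(1) + 1*(-2)*conj(1) + 2*(-sqrt(2))*conj(1) + 2*(0)*conj(1) + 2*(sqrt(2))*conj(1) + 4*(0)*conj(1) + 4*(0)*conj(1)]
      = (1/16)[(2) + (-2) + (-2*sqrt(2)) + (0) + (2*sqrt(2)) + (0) + (0)] = 0/16 = 0
  <chi_5*chi_3, chi_2> = (1/16)[1*(2)*conj(1) + 1*(-2)*conj(1) + 2*(-sqrt(2))*conj(1) + 2*(0)*conj(1) + 2*(sqrt(2))*conj(1) + 4*(0)*conj(-1) + 4*(0)*conj(-1)]
      = (1/16)[(2) + (-2) + (-2*sqrt(2)) + (0) + (2*sqrt(2)) + (0) + (0)] = 0/16 = 0
  <chi_5*chi_3, chi_3> = (1/16)[1*(2)*conj(1) + 1*(-2)*conj(1) + 2*(-sqrt(2))*conj(-1) + 2*(0)*conj(1) + 2*(sqrt(2))*conj(-1) + 4*(0)*conj(1) + 4*(0)*conj(-1)]
      = (1/16)[(2) + (-2) + (2*sqrt(2)) + (0) + (-2*sqrt(2)) + (0) + (0)] = 0/16 = 0
  <chi_5*chi_3, chi_4> = (1/16)[1*(2)*conj(1) + 1*(-2)*conj(1) + 2*(-sqrt(2))*conj(-1) + 2*(0)*conj(1) + 2*(sqrt(2))*conj(-1) + 4*(0)*conj(-1) + 4*(0)*conj(1)]
      = (1/16)[(2) + (-2) + (2*sqrt(2)) + (0) + (-2*sqrt(2)) + (0) + (0)] = 0/16 = 0
  <chi_5*chi_3, chi_5> = (1/16)[1*(2)*conj(2) + 1*(-2)*conj(-2) + 2*(-sqrt(2))*conj(sqrt(2)) + 2*(0)*conj(0) + 2*(sqrt(2))*conj(-sqrt(2)) + 4*(0)*conj(0) + 4*(0)*conj(0)]
      = (1/16)[(4) + (4) + (-4) + (0) + (-4) + (0) + (0)] = 0/16 = 0
  <chi_5*chi_3, chi_6> = (1/16)[1*(2)*conj(2) + 1*(-2)*conj(2) + 2*(-sqrt(2))*conj(0) + 2*(0)*conj(-2) + 2*(sqrt(2))*conj(0) + 4*(0)*conj(0) + 4*(0)*conj(0)]
      = (1/16)[(4) + (-4) + (0) + (0) + (0) + (0) + (0)] = 0/16 = 0
  <chi_5*chi_3, chi_7> = (1/16)[1*(2)*conj(2) + 1*(-2)*conj(-2) + 2*(-sqrt(2))*conj(-sqrt(2)) + 2*(0)*conj(0) + 2*(sqrt(2))*conj(sqrt(2)) + 4*(0)*conj(0) + 4*(0)*conj(0)]
      = (1/16)[(4) + (4) + (4) + (0) + (4) + (0) + (0)] = 16/16 = 1
Hence the multiplicities are chi_7: 1. Dimension check: dim(chi_5)*dim(chi_3) = 2*1 = 2 and sum (mult * dim) = 1*2 = 2.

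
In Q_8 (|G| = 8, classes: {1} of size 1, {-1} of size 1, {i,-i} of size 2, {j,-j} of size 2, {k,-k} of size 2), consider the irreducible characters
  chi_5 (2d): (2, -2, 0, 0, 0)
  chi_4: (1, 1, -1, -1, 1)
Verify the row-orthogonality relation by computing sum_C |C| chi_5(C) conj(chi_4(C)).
Sum = 0; so <chi_5, chi_4> = 0 (distinct irreducibles are orthogonal).

Derivation: Compute term by term over conjugacy classes (|C| * chi_5(C) * conj(chi_4(C))):
  1*(2)*conj(1) + 1*(-2)*conj(1) + 2*(0)*conj(-1) + 2*(0)*conj(-1) + 2*(0)*conj(1)
  = (2) + (-2) + (0) + (0) + (0)
  = 0.
Dividing by |G| = 8 gives 0/8 = 0, matching the row-orthogonality relation <chi_5, chi_4> = [chi_5 = chi_4].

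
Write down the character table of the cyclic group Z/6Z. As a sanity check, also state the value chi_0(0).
Character table of Z/6Z (irreps indexed chi_0,...,chi_5 with chi_k(m) = zeta_6^(k*m), zeta_6 = exp(2*pi*i/6)):
  irrep \ class  {0} (size 1)  {1} (size 1)    {2} (size 1)    {3} (size 1)  {4} (size 1)    {5} (size 1)  
  chi_0          1             1               1               1             1               1             
  chi_1          1             exp(I*pi/3)     exp(2*I*pi/3)   -1            exp(-2*I*pi/3)  exp(-I*pi/3)  
  chi_2          1             exp(2*I*pi/3)   exp(-2*I*pi/3)  1             exp(2*I*pi/3)   exp(-2*I*pi/3)
  chi_3          1             -1              1               -1            1               -1            
  chi_4          1             exp(-2*I*pi/3)  exp(2*I*pi/3)   1             exp(-2*I*pi/3)  exp(2*I*pi/3) 
  chi_5          1             exp(-I*pi/3)    exp(-2*I*pi/3)  -1            exp(2*I*pi/3)   exp(I*pi/3)   

Spot check: chi_0(0) = zeta_6^(0*0) = zeta_6^0 = 1.

Z/6Z is abelian, so all 6 irreducible complex representations are 1-dimensional. They are given by chi_k(m) = zeta_6^(k*m) for k = 0,...,5. Row orthogonality: sum_m chi_k(m) conj(chi_l(m)) = 6 * [k = l].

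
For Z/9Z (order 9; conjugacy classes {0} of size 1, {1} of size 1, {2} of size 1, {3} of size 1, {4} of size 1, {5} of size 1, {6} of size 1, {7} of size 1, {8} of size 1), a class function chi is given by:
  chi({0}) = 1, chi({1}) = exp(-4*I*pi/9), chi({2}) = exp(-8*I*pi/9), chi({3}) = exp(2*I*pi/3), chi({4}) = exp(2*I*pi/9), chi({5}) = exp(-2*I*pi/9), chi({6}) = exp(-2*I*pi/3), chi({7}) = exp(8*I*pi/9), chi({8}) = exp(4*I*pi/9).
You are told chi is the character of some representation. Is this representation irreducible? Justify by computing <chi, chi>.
Irreducible: <chi, chi> = 1.

Justification: <chi, chi> = (1/|G|) sum_C |C| * |chi(C)|^2 = (1/9)[1*|1|^2 + 1*|exp(-4*I*pi/9)|^2 + 1*|exp(-8*I*pi/9)|^2 + 1*|exp(2*I*pi/3)|^2 + 1*|exp(2*I*pi/9)|^2 + 1*|exp(-2*I*pi/9)|^2 + 1*|exp(-2*I*pi/3)|^2 + 1*|exp(8*I*pi/9)|^2 + 1*|exp(4*I*pi/9)|^2]
  = (1/9)[(1) + (1) + (1) + (1) + (1) + (1) + (1) + (1) + (1)] = 9/9 = 1.
(Exp terms are combined using exp(i*s)*conj(exp(i*t)) = exp(i*(s-t)), and sums of them are collapsed using the identity that for every m > 1 the m distinct m-th roots of unity sum to 0, e.g. 1 + exp(2*I*pi/3) + exp(-2*I*pi/3) = 0.)
A character is irreducible iff <chi, chi> = 1, so this representation is irreducible.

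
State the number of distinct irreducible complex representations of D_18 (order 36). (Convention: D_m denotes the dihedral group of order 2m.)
12

Solution. The number of irreducible complex representations of a finite group equals its number of conjugacy classes. D_18 has 12 conjugacy classes (n/2 + 3 for n even), so D_18 (order 36) has exactly 12 irreducible complex representations.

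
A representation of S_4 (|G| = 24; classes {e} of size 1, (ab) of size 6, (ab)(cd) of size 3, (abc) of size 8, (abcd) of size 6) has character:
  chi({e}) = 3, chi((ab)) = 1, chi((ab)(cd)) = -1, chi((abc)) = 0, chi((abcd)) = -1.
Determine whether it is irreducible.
Irreducible: <chi, chi> = 1.

Proof sketch: <chi, chi> = (1/|G|) sum_C |C| * |chi(C)|^2 = (1/24)[1*|3|^2 + 6*|1|^2 + 3*|-1|^2 + 8*|0|^2 + 6*|-1|^2]
  = (1/24)[(9) + (6) + (3) + (0) + (6)] = 24/24 = 1.
A character is irreducible iff <chi, chi> = 1, so this representation is irreducible.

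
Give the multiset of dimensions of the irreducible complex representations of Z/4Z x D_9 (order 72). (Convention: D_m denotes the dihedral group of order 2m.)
Dimensions: 1, 1, 1, 1, 1, 1, 1, 1, 2, 2, 2, 2, 2, 2, 2, 2, 2, 2, 2, 2, 2, 2, 2, 2

Justification: There are 24 irreducibles (= number of conjugacy classes). Their dimensions d_i satisfy sum d_i^2 = |G| = 72: 1 + 1 + 1 + 1 + 1 + 1 + 1 + 1 + 4 + 4 + 4 + 4 + 4 + 4 + 4 + 4 + 4 + 4 + 4 + 4 + 4 + 4 + 4 + 4 = 72. (For the product with Z/4Z: each of the 4 1-dim characters of Z/4Z tensors with each irrep of D_9, giving 4 copies of each D_9-dimension.)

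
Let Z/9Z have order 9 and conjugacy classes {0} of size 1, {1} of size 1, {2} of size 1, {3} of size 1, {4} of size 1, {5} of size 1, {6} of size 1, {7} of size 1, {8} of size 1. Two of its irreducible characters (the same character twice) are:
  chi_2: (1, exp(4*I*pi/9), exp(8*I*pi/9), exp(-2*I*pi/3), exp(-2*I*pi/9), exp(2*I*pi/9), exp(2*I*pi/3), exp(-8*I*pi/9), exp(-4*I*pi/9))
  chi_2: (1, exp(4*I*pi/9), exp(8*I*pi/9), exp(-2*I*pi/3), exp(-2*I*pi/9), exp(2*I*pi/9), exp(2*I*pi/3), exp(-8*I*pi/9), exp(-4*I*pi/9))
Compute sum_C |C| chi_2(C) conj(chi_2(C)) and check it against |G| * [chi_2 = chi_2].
Sum = 9 = |G| = 9; so <chi_2, chi_2> = 1 (norm-1 confirms irreducibility).

Derivation: Compute term by term over conjugacy classes (|C| * chi_2(C) * conj(chi_2(C))):
  1*(1)*conj(1) + 1*(exp(4*I*pi/9))*conj(exp(4*I*pi/9)) + 1*(exp(8*I*pi/9))*conj(exp(8*I*pi/9)) + 1*(exp(-2*I*pi/3))*conj(exp(-2*I*pi/3)) + 1*(exp(-2*I*pi/9))*conj(exp(-2*I*pi/9)) + 1*(exp(2*I*pi/9))*conj(exp(2*I*pi/9)) + 1*(exp(2*I*pi/3))*conj(exp(2*I*pi/3)) + 1*(exp(-8*I*pi/9))*conj(exp(-8*I*pi/9)) + 1*(exp(-4*I*pi/9))*conj(exp(-4*I*pi/9))
  = (1) + (1) + (1) + (1) + (1) + (1) + (1) + (1) + (1)
  = 9.
(Exp terms are combined using exp(i*s)*conj(exp(i*t)) = exp(i*(s-t)), and sums of them are collapsed using the identity that for every m > 1 the m distinct m-th roots of unity sum to 0, e.g. 1 + exp(2*I*pi/3) + exp(-2*I*pi/3) = 0.)
Dividing by |G| = 9 gives 9/9 = 1, matching the row-orthogonality relation <chi_2, chi_2> = [chi_2 = chi_2].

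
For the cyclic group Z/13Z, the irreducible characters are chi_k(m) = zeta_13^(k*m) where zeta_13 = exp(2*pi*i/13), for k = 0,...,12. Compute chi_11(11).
chi_11(11) = zeta_13^121 = exp(8*I*pi/13)

Why: chi_11(11) = zeta_13^(11*11) = zeta_13^121. Since zeta_13^13 = 1, this equals zeta_13^4 = exp(2*pi*i*4/13) = exp(8*I*pi/13).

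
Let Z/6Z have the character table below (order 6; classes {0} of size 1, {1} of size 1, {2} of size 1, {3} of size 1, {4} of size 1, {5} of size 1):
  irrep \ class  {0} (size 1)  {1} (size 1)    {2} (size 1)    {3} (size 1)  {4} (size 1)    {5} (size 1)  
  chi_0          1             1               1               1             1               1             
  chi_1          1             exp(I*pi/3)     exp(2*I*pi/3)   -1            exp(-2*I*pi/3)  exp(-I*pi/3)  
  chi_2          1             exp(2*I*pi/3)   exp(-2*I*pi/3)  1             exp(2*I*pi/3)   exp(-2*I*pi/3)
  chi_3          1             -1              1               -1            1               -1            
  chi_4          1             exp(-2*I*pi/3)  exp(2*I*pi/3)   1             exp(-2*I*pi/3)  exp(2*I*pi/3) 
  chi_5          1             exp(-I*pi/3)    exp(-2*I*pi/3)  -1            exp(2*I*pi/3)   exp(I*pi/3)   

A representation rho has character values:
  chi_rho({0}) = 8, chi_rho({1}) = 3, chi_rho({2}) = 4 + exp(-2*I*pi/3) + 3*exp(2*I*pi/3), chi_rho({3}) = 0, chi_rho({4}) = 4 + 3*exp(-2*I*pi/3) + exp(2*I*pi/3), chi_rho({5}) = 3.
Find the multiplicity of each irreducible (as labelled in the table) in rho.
Multiplicities: chi_0: 3, chi_1: 2, chi_2: 0, chi_3: 1, chi_4: 1, chi_5: 1.

Argument: Use <chi_rho, chi> = (1/|G|) sum_C |C| * chi_rho(C) * conj(chi(C)) with |G| = 6 for each irreducible chi in the table:
  <chi_rho, chi_0> = (1/6)[1*(8)*conj(1) + 1*(3)*conj(1) + 1*(4 + exp(-2*I*pi/3) + 3*exp(2*I*pi/3))*conj(1) + 1*(0)*conj(1) + 1*(4 + 3*exp(-2*I*pi/3) + exp(2*I*pi/3))*conj(1) + 1*(3)*conj(1)]
      = (1/6)[(8) + (3) + (4 + exp(-2*I*pi/3) + 3*exp(2*I*pi/3)) + (0) + (4 + 3*exp(-2*I*pi/3) + exp(2*I*pi/3)) + (3)] = 18/6 = 3
  <chi_rho, chi_1> = (1/6)[1*(8)*conj(1) + 1*(3)*conj(exp(I*pi/3)) + 1*(4 + exp(-2*I*pi/3) + 3*exp(2*I*pi/3))*conj(exp(2*I*pi/3)) + 1*(0)*conj(-1) + 1*(4 + 3*exp(-2*I*pi/3) + exp(2*I*pi/3))*conj(exp(-2*I*pi/3)) + 1*(3)*conj(exp(-I*pi/3))]
      = (1/6)[(8) + (1 + 2*exp(-I*pi/3) + exp(-2*I*pi/3)) + (3 + 4*exp(-2*I*pi/3) + exp(2*I*pi/3)) + (0) + (3 + exp(-2*I*pi/3) + 4*exp(2*I*pi/3)) + (1 + exp(2*I*pi/3) + 2*exp(I*pi/3))] = 12/6 = 2
  <chi_rho, chi_2> = (1/6)[1*(8)*conj(1) + 1*(3)*conj(exp(2*I*pi/3)) + 1*(4 + exp(-2*I*pi/3) + 3*exp(2*I*pi/3))*conj(exp(-2*I*pi/3)) + 1*(0)*conj(1) + 1*(4 + 3*exp(-2*I*pi/3) + exp(2*I*pi/3))*conj(exp(2*I*pi/3)) + 1*(3)*conj(exp(-2*I*pi/3))]
      = (1/6)[(8) + (-1 + 2*exp(-2*I*pi/3) + 2*exp(-I*pi/3) + exp(2*I*pi/3)) + (1 + 3*exp(-2*I*pi/3) + 4*exp(2*I*pi/3)) + (0) + (1 + 4*exp(-2*I*pi/3) + 3*exp(2*I*pi/3)) + (-1 + exp(-2*I*pi/3) + 2*exp(2*I*pi/3) + 2*exp(I*pi/3))] = 0/6 = 0
  <chi_rho, chi_3> = (1/6)[1*(8)*conj(1) + 1*(3)*conj(-1) + 1*(4 + exp(-2*I*pi/3) + 3*exp(2*I*pi/3))*conj(1) + 1*(0)*conj(-1) + 1*(4 + 3*exp(-2*I*pi/3) + exp(2*I*pi/3))*conj(1) + 1*(3)*conj(-1)]
      = (1/6)[(8) + (-3) + (4 + exp(-2*I*pi/3) + 3*exp(2*I*pi/3)) + (0) + (4 + 3*exp(-2*I*pi/3) + exp(2*I*pi/3)) + (-3)] = 6/6 = 1
  <chi_rho, chi_4> = (1/6)[1*(8)*conj(1) + 1*(3)*conj(exp(-2*I*pi/3)) + 1*(4 + exp(-2*I*pi/3) + 3*exp(2*I*pi/3))*conj(exp(2*I*pi/3)) + 1*(0)*conj(1) + 1*(4 + 3*exp(-2*I*pi/3) + exp(2*I*pi/3))*conj(exp(-2*I*pi/3)) + 1*(3)*conj(exp(2*I*pi/3))]
      = (1/6)[(8) + (-1 + exp(I*pi/3) + 2*exp(2*I*pi/3)) + (3 + 4*exp(-2*I*pi/3) + exp(2*I*pi/3)) + (0) + (3 + exp(-2*I*pi/3) + 4*exp(2*I*pi/3)) + (-1 + 2*exp(-2*I*pi/3) + exp(-I*pi/3))] = 6/6 = 1
  <chi_rho, chi_5> = (1/6)[1*(8)*conj(1) + 1*(3)*conj(exp(-I*pi/3)) + 1*(4 + exp(-2*I*pi/3) + 3*exp(2*I*pi/3))*conj(exp(-2*I*pi/3)) + 1*(0)*conj(-1) + 1*(4 + 3*exp(-2*I*pi/3) + exp(2*I*pi/3))*conj(exp(2*I*pi/3)) + 1*(3)*conj(exp(I*pi/3))]
      = (1/6)[(8) + (1 + exp(-I*pi/3) + 2*exp(2*I*pi/3) + 2*exp(I*pi/3)) + (1 + 3*exp(-2*I*pi/3) + 4*exp(2*I*pi/3)) + (0) + (1 + 4*exp(-2*I*pi/3) + 3*exp(2*I*pi/3)) + (1 + 2*exp(-2*I*pi/3) + 2*exp(-I*pi/3) + exp(I*pi/3))] = 6/6 = 1
(Exp terms are combined using exp(i*s)*conj(exp(i*t)) = exp(i*(s-t)), and sums of them are collapsed using the identity that for every m > 1 the m distinct m-th roots of unity sum to 0, e.g. 1 + exp(2*I*pi/3) + exp(-2*I*pi/3) = 0.)
Dimension check: dim(rho) = sum (mult * dim) = 3*1 + 2*1 + 0*1 + 1*1 + 1*1 + 1*1 = 8 = chi_rho(e) = 8.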